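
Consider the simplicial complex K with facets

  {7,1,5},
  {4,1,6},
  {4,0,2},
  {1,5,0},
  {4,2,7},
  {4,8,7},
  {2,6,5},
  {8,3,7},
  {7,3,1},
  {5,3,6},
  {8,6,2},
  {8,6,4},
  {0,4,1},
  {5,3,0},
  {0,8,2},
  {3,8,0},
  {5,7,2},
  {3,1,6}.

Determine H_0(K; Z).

K has 9 vertices, 27 edges, 18 triangles.
rank ∂_0 = 0, rank ∂_1 = 8 ⇒ b_0 = 9 − 0 − 8 = 1; all invariant factors of ∂_1 are 1 so no torsion. So H_0 ≅ Z.

H_0 = Z.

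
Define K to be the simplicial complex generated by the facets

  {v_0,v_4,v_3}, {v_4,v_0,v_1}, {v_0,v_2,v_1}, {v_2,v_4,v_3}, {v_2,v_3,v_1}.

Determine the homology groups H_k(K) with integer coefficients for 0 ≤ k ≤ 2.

H_0 = Z,  H_1 = Z,  H_2 = 0.

Order the vertices as v_0 < v_1 < v_2 < v_3 < v_4. Listing each simplex with vertices in this order, K has dimension 2 with simplices:

  0-simplices (5): [v_0], [v_1], [v_2], [v_3], [v_4]
  1-simplices (10): [v_0,v_1], [v_0,v_2], [v_0,v_3], [v_0,v_4], [v_1,v_2], [v_1,v_3], [v_1,v_4], [v_2,v_3], [v_2,v_4], [v_3,v_4]
  2-simplices (5): [v_0,v_1,v_2], [v_0,v_1,v_4], [v_0,v_3,v_4], [v_1,v_2,v_3], [v_2,v_3,v_4]

so the chain groups are C_0 ≅ Z^5, C_1 ≅ Z^10, C_2 ≅ Z^5.

∂_1: C_1 → C_0 is given by ∂[p,q] = [q] − [p].
The 5×10 boundary matrix has rank 4 and Smith normal form diag(1,1,1,1).

∂_2: C_2 → C_1 acts by ∂[p,q,r] = [q,r] − [p,r] + [p,q]. For instance
  ∂[v_0,v_3,v_4] = [v_3,v_4] − [v_0,v_4] + [v_0,v_3],
  ∂[v_2,v_3,v_4] = [v_3,v_4] − [v_2,v_4] + [v_2,v_3].
This gives a 10×5 integer matrix of rank 5; reducing to Smith normal form yields diagonal entries (1,1,1,1,1).

Reading off H_k = ker ∂_k / im ∂_{k+1}:

  H_0: rank C_0 − rank ∂_1 = 5 − 4 = 1, and the invariant factors of ∂_1 are all 1, so H_0 = Z.
  H_1: rank ker ∂_1 − rank ∂_2 = (10 − 4) − 5 = 1, and the invariant factors of ∂_2 are all 1, so H_1 = Z.
  H_2: rank ker ∂_2 − rank ∂_3 = (5 − 5) − 0 = 0, and there is no ∂_3, so H_2 = 0.

As a check, the Euler characteristic is 5 − 10 + 5 = 0, which agrees with 1 − 1 + 0 = 0.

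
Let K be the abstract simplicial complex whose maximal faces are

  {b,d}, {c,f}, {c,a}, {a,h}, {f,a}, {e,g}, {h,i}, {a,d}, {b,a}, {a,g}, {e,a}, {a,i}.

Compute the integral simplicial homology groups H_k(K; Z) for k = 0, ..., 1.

H_0 ≅ Z,  H_1 ≅ Z^4.

Take the total order a < b < c < d < e < f < g < h < i on the vertex set. Then K (dimension 1) consists of the simplices:

  0-simplices (9): a, b, c, d, e, f, g, h, i
  1-simplices (12): ab, ac, ad, ae, af, ag, ah, ai, bd, cf, eg, hi

giving chain groups C_0 ≅ Z^9, C_1 ≅ Z^12.

The boundary map ∂_1: C_1 → C_0 is given by ∂[p,q] = [q] − [p].
The 9×12 boundary matrix has rank 8 and Smith normal form diag(1,1,1,1,1,1,1,1).

Computing H_k = (kernel of ∂_k) / (image of ∂_{k+1}):

  H_0: rank C_0 − rank ∂_1 = 9 − 8 = 1, and the invariant factors of ∂_1 are all 1, so H_0 = Z.
  H_1: rank ker ∂_1 − rank ∂_2 = (12 − 8) − 0 = 4, and there is no ∂_2, so H_1 = Z^4.

As a check, the Euler characteristic is 9 − 12 = -3, which agrees with 1 − 4 = -3.
(K is a triangulation of a wedge of 4 circles.)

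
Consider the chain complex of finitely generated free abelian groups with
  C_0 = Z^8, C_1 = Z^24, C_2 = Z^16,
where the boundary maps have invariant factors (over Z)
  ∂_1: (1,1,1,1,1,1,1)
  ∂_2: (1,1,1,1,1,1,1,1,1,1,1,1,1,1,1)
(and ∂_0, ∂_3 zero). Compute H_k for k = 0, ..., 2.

H_0: b_0 = 8 − 0 − 7 = 1; torsion from ∂_1 factors > 1: none. So H_0 ≅ Z.
H_1: b_1 = 24 − 7 − 15 = 2; torsion from ∂_2 factors > 1: none. So H_1 ≅ Z^2.
H_2: b_2 = 16 − 15 − 0 = 1; torsion from ∂_3 factors > 1: none. So H_2 ≅ Z.

H_0 ≅ Z,  H_1 ≅ Z^2,  H_2 ≅ Z.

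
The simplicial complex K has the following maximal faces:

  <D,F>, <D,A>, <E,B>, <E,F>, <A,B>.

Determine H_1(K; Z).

Fix the vertex order A < B < D < E < F and write every simplex with vertices in increasing order. Then dim K = 1 and the simplices of K are:

  0-simplices (5): A, B, D, E, F
  1-simplices (5): AB, AD, BE, DF, EF

Hence C_0 ≅ Z^5, C_1 ≅ Z^5.

The boundary map ∂_1: C_1 → C_0 maps an edge to its endpoints' difference, ∂[p,q] = q − p.
The 5×5 boundary matrix has rank 4 and Smith normal form diag(1,1,1,1).

Reading off H_k = ker ∂_k / im ∂_{k+1}:

  H_1: rank ker ∂_1 − rank ∂_2 = (5 − 4) − 0 = 1, and there is no ∂_2, so H_1 ≅ Z.

(K is a triangulation of the circle S^1.)

H_1 ≅ Z.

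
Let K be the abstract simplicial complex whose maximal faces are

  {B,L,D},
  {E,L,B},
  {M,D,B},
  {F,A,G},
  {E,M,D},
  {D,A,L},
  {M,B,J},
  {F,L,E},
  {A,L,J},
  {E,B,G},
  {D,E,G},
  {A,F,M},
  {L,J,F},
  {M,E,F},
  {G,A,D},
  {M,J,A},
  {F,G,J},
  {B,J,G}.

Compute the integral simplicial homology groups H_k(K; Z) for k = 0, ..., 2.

H_0 ≅ Z,  H_1 ≅ Z ⊕ Z_2,  H_2 = 0.

Order the vertices as A < B < D < E < F < G < J < L < M. Listing each simplex with vertices in this order, K has dimension 2 with simplices:

  0-simplices (9): A, B, D, E, F, G, J, L, M
  1-simplices (27): AD, AF, AG, AJ, AL, AM, BD, BE, BG, BJ, BL, BM, DE, DG, DL, DM, EF, EG, EL, EM, FG, FJ, FL, FM, GJ, JL, JM
  2-simplices (18): ADG, ADL, AFG, AFM, AJL, AJM, BDL, BDM, BEG, BEL, BGJ, BJM, DEG, DEM, EFL, EFM, FGJ, FJL

giving chain groups C_0 ≅ Z^9, C_1 ≅ Z^27, C_2 ≅ Z^18.

Boundary ∂_1: C_1 → C_0 is given by ∂[p,q] = [q] − [p].
The 9×27 boundary matrix has rank 8 and Smith normal form diag(1,1,1,1,1,1,1,1).

∂_2: C_2 → C_1 maps a triangle to the signed sum of its edges. For instance
  ∂FGJ = GJ − FJ + FG,
  ∂ADG = DG − AG + AD.
As a 27×18 matrix over Z this has rank 18, with invariant factors (1,1,1,1,1,1,1,1,1,1,1,1,1,1,1,1,1,2).

Reading off H_k = ker ∂_k / im ∂_{k+1}:

  H_0: rank C_0 − rank ∂_1 = 9 − 8 = 1, and the invariant factors of ∂_1 are all 1, so H_0 ≅ Z.
  H_1: rank ker ∂_1 − rank ∂_2 = (27 − 8) − 18 = 1, and ∂_2 has invariant factor 2 > 1, so H_1 ≅ Z ⊕ Z_2.
  H_2: rank ker ∂_2 − rank ∂_3 = (18 − 18) − 0 = 0, and there is no ∂_3, so H_2 ≅ 0.

As a check, the Euler characteristic is 9 − 27 + 18 = 0, which agrees with 1 − 1 + 0 = 0.
(K is a triangulation of the Klein bottle.)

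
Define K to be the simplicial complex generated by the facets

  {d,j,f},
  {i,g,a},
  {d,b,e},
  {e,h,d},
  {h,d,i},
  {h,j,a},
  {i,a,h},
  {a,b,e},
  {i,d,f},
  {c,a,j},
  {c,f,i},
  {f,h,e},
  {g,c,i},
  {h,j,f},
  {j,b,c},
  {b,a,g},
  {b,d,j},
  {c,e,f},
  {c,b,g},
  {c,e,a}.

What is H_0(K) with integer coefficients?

Fix the vertex order a < b < c < d < e < f < g < h < i < j and write every simplex with vertices in increasing order. Then dim K = 2 and the simplices of K are:

  0-simplices (10): a, b, c, d, e, f, g, h, i, j
  1-simplices (30): ab, ac, ae, ag, ah, ai, aj, bc, bd, be, bg, bj, ce, cf, cg, ci, cj, de, df, dh, di, dj, ef, eh, fh, fi, fj, gi, hi, hj
  2-simplices (20): abe, abg, ace, acj, agi, ahi, ahj, bcg, bcj, bde, bdj, cef, cfi, cgi, deh, dfi, dfj, dhi, efh, fhj

so the chain groups are C_0 ≅ Z^10, C_1 ≅ Z^30, C_2 ≅ Z^20.

The boundary map ∂_1: C_1 → C_0 is given by ∂[p,q] = [q] − [p]. For instance
  ∂fh = h − f.
This gives a 10×30 integer matrix of rank 9; reducing to Smith normal form yields diagonal entries (1,1,1,1,1,1,1,1,1).

The boundary map ∂_2: C_2 → C_1 maps a triangle to the signed sum of its edges. For instance
  ∂efh = fh − eh + ef,
  ∂ahj = hj − aj + ah.
The 30×20 boundary matrix has rank 20 and Smith normal form diag(1,1,1,1,1,1,1,1,1,1,1,1,1,1,1,1,1,1,1,2).

Now H_k = ker ∂_k / im ∂_{k+1}, so:

  H_0: rank C_0 − rank ∂_1 = 10 − 9 = 1, and the invariant factors of ∂_1 are all 1, so H_0 ≅ Z.

H_0 ≅ Z.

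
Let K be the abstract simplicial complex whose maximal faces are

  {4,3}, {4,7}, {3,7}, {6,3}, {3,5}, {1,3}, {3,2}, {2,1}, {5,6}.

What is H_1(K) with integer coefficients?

H_1 = Z^3.

Order the vertices as 1 < 2 < 3 < 4 < 5 < 6 < 7. Listing each simplex with vertices in this order, K has dimension 1 with simplices:

  0-simplices (7): [1], [2], [3], [4], [5], [6], [7]
  1-simplices (9): [1,2], [1,3], [2,3], [3,4], [3,5], [3,6], [3,7], [4,7], [5,6]

giving chain groups C_0 ≅ Z^7, C_1 ≅ Z^9.

Boundary ∂_1: C_1 → C_0 maps an edge to its endpoints' difference, ∂[p,q] = q − p.
As a 7×9 matrix over Z this has rank 6, with invariant factors (1,1,1,1,1,1).

From H_k ≅ ker(∂_k) / im(∂_{k+1}) we obtain:

  H_1: rank ker ∂_1 − rank ∂_2 = (9 − 6) − 0 = 3, and there is no ∂_2, so H_1 = Z^3.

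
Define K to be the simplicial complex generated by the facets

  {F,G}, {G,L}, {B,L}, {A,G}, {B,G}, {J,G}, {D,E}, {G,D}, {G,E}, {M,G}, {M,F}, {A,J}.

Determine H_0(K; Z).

Fix the vertex order A < B < D < E < F < G < J < L < M and write every simplex with vertices in increasing order. Then dim K = 1 and the simplices of K are:

  0-simplices (9): A, B, D, E, F, G, J, L, M
  1-simplices (12): AG, AJ, BG, BL, DE, DG, EG, FG, FM, GJ, GL, GM

Hence C_0 ≅ Z^9, C_1 ≅ Z^12.

The boundary map ∂_1: C_1 → C_0 sends each edge [p,q] (with p < q) to q − p. For instance
  ∂BG = G − B.
The resulting 9×12 matrix has rank 8, and its Smith normal form has invariant factors (1,1,1,1,1,1,1,1).

Now H_k = ker ∂_k / im ∂_{k+1}, so:

  H_0: rank C_0 − rank ∂_1 = 9 − 8 = 1, and the invariant factors of ∂_1 are all 1, so H_0 = Z.

H_0 ≅ Z.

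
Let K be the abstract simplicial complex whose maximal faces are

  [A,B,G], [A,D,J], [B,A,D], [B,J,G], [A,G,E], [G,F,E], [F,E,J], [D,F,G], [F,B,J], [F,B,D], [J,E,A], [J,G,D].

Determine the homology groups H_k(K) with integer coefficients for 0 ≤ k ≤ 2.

H_0 ≅ Z,  H_1 ≅ Z/2Z,  H_2 = 0.

Order the vertices as A < B < D < E < F < G < J. Listing each simplex with vertices in this order, K has dimension 2 with simplices:

  0-simplices (7): A, B, D, E, F, G, J
  1-simplices (18): AB, AD, AE, AG, AJ, BD, BF, BG, BJ, DF, DG, DJ, EF, EG, EJ, FG, FJ, GJ
  2-simplices (12): ABD, ABG, ADJ, AEG, AEJ, BDF, BFJ, BGJ, DFG, DGJ, EFG, EFJ

Hence C_0 ≅ Z^7, C_1 ≅ Z^18, C_2 ≅ Z^12.

Boundary ∂_1: C_1 → C_0 sends each edge [p,q] (with p < q) to q − p. For instance
  ∂AJ = J − A.
As a 7×18 matrix over Z this has rank 6, with invariant factors (1,1,1,1,1,1).

∂_2: C_2 → C_1 sends each 2-simplex [p,q,r] to [q,r] − [p,r] + [p,q]. For instance
  ∂ADJ = DJ − AJ + AD,
  ∂DFG = FG − DG + DF.
This gives a 18×12 integer matrix of rank 12; reducing to Smith normal form yields diagonal entries (1,1,1,1,1,1,1,1,1,1,1,2).

From H_k ≅ ker(∂_k) / im(∂_{k+1}) we obtain:

  H_0: rank C_0 − rank ∂_1 = 7 − 6 = 1, and the invariant factors of ∂_1 are all 1, so H_0 = Z.
  H_1: rank ker ∂_1 − rank ∂_2 = (18 − 6) − 12 = 0, and ∂_2 has invariant factor 2 > 1, so H_1 = Z/2Z.
  H_2: rank ker ∂_2 − rank ∂_3 = (12 − 12) − 0 = 0, and there is no ∂_3, so H_2 = 0.

As a check, the Euler characteristic is 7 − 18 + 12 = 1, which agrees with 1 − 0 + 0 = 1.
(K is a triangulation of the real projective plane RP^2.)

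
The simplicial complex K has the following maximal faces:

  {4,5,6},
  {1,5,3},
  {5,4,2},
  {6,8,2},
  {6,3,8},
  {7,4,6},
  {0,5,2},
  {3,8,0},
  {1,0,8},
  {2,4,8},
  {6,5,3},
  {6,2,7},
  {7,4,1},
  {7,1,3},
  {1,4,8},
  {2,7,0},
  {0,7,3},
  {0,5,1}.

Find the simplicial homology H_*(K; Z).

Order the vertices as 0 < 1 < 2 < 3 < 4 < 5 < 6 < 7 < 8. Listing each simplex with vertices in this order, K has dimension 2 with simplices:

  0-simplices (9): [0], [1], [2], [3], [4], [5], [6], [7], [8]
  1-simplices (27): (27 of them)
  2-simplices (18): [0,1,5], [0,1,8], [0,2,5], [0,2,7], [0,3,7], [0,3,8], [1,3,5], [1,3,7], [1,4,7], [1,4,8], [2,4,5], [2,4,8], [2,6,7], [2,6,8], [3,5,6], [3,6,8], [4,5,6], [4,6,7]

Hence C_0 ≅ Z^9, C_1 ≅ Z^27, C_2 ≅ Z^18.

The boundary map ∂_1: C_1 → C_0 is given by ∂[p,q] = [q] − [p]. For instance
  ∂[0,2] = [2] − [0].
The resulting 9×27 matrix has rank 8, and its Smith normal form has invariant factors (1,1,1,1,1,1,1,1).

The boundary map ∂_2: C_2 → C_1 sends each 2-simplex [p,q,r] to [q,r] − [p,r] + [p,q]. For instance
  ∂[0,1,5] = [1,5] − [0,5] + [0,1],
  ∂[2,4,8] = [4,8] − [2,8] + [2,4].
The 27×18 boundary matrix has rank 18 and Smith normal form diag(1,1,1,1,1,1,1,1,1,1,1,1,1,1,1,1,1,2).

Now H_k = ker ∂_k / im ∂_{k+1}, so:

  H_0: rank C_0 − rank ∂_1 = 9 − 8 = 1, and the invariant factors of ∂_1 are all 1, so H_0 ≅ Z.
  H_1: rank ker ∂_1 − rank ∂_2 = (27 − 8) − 18 = 1, and ∂_2 has invariant factor 2 > 1, so H_1 ≅ Z ⊕ Z_2.
  H_2: rank ker ∂_2 − rank ∂_3 = (18 − 18) − 0 = 0, and there is no ∂_3, so H_2 ≅ 0.

H_0 ≅ Z,  H_1 ≅ Z ⊕ Z_2,  H_2 = 0.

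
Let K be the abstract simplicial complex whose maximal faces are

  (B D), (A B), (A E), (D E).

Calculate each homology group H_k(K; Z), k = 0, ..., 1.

H_0 ≅ Z,  H_1 ≅ Z.

Order the vertices as A < B < D < E. Listing each simplex with vertices in this order, K has dimension 1 with simplices:

  0-simplices (4): A, B, D, E
  1-simplices (4): AB, AE, BD, DE

giving chain groups C_0 ≅ Z^4, C_1 ≅ Z^4.

∂_1: C_1 → C_0 sends each edge [p,q] (with p < q) to q − p.
The resulting 4×4 matrix has rank 3, and its Smith normal form has invariant factors (1,1,1).

Now H_k = ker ∂_k / im ∂_{k+1}, so:

  H_0: rank C_0 − rank ∂_1 = 4 − 3 = 1, and the invariant factors of ∂_1 are all 1, so H_0 ≅ Z.
  H_1: rank ker ∂_1 − rank ∂_2 = (4 − 3) − 0 = 1, and there is no ∂_2, so H_1 ≅ Z.

As a check, the Euler characteristic is 4 − 4 = 0, which agrees with 1 − 1 = 0.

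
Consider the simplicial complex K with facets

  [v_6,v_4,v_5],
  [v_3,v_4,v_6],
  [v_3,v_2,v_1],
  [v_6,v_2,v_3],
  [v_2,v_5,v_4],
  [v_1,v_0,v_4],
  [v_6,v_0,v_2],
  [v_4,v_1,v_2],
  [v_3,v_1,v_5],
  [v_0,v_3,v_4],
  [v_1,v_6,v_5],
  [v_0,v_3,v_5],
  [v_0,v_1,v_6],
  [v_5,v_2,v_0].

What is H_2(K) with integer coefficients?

Take the total order v_0 < v_1 < v_2 < v_3 < v_4 < v_5 < v_6 on the vertex set. Then K (dimension 2) consists of the simplices:

  0-simplices (7): [v_0], [v_1], [v_2], [v_3], [v_4], [v_5], [v_6]
  1-simplices (21): (21 of them)
  2-simplices (14): (14 of them)

giving chain groups C_0 ≅ Z^7, C_1 ≅ Z^21, C_2 ≅ Z^14.

The boundary map ∂_1: C_1 → C_0 is given by ∂[p,q] = [q] − [p].
The resulting 7×21 matrix has rank 6, and its Smith normal form has invariant factors (1,1,1,1,1,1).

The boundary map ∂_2: C_2 → C_1 sends each 2-simplex [p,q,r] to [q,r] − [p,r] + [p,q]. For instance
  ∂[v_3,v_4,v_6] = [v_4,v_6] − [v_3,v_6] + [v_3,v_4],
  ∂[v_4,v_5,v_6] = [v_5,v_6] − [v_4,v_6] + [v_4,v_5].
This gives a 21×14 integer matrix of rank 13; reducing to Smith normal form yields diagonal entries (1,1,1,1,1,1,1,1,1,1,1,1,1).

Reading off H_k = ker ∂_k / im ∂_{k+1}:

  H_2: rank ker ∂_2 − rank ∂_3 = (14 − 13) − 0 = 1, and there is no ∂_3, so H_2 ≅ Z.

H_2 = Z.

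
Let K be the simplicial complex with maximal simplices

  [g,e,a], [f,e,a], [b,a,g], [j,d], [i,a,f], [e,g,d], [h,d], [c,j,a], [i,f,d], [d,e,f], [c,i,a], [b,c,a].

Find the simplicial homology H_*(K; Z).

H_0 = Z,  H_1 = Z,  H_2 = 0.

Order the vertices as a < b < c < d < e < f < g < h < i < j. Listing each simplex with vertices in this order, K has dimension 2 with simplices:

  0-simplices (10): a, b, c, d, e, f, g, h, i, j
  1-simplices (20): ab, ac, ae, af, ag, ai, aj, bc, bg, ci, cj, de, df, dg, dh, di, dj, ef, eg, fi
  2-simplices (10): abc, abg, aci, acj, aef, aeg, afi, def, deg, dfi

so the chain groups are C_0 ≅ Z^10, C_1 ≅ Z^20, C_2 ≅ Z^10.

∂_1: C_1 → C_0 maps an edge to its endpoints' difference, ∂[p,q] = q − p. For instance
  ∂dj = j − d.
As a 10×20 matrix over Z this has rank 9, with invariant factors (1,1,1,1,1,1,1,1,1).

The boundary map ∂_2: C_2 → C_1 maps a triangle to the signed sum of its edges. For instance
  ∂aeg = eg − ag + ae,
  ∂deg = eg − dg + de.
This gives a 20×10 integer matrix of rank 10; reducing to Smith normal form yields diagonal entries (1,1,1,1,1,1,1,1,1,1).

Computing H_k = (kernel of ∂_k) / (image of ∂_{k+1}):

  H_0: rank C_0 − rank ∂_1 = 10 − 9 = 1, and the invariant factors of ∂_1 are all 1, so H_0 ≅ Z.
  H_1: rank ker ∂_1 − rank ∂_2 = (20 − 9) − 10 = 1, and the invariant factors of ∂_2 are all 1, so H_1 ≅ Z.
  H_2: rank ker ∂_2 − rank ∂_3 = (10 − 10) − 0 = 0, and there is no ∂_3, so H_2 ≅ 0.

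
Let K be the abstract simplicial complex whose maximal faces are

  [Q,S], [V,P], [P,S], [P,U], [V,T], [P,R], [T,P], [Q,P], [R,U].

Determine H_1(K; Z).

H_1 = Z^3.

Take the total order P < Q < R < S < T < U < V on the vertex set. Then K (dimension 1) consists of the simplices:

  0-simplices (7): P, Q, R, S, T, U, V
  1-simplices (9): PQ, PR, PS, PT, PU, PV, QS, RU, TV

giving chain groups C_0 ≅ Z^7, C_1 ≅ Z^9.

Boundary ∂_1: C_1 → C_0 sends each edge [p,q] (with p < q) to q − p.
As a 7×9 matrix over Z this has rank 6, with invariant factors (1,1,1,1,1,1).

Computing H_k = (kernel of ∂_k) / (image of ∂_{k+1}):

  H_1: rank ker ∂_1 − rank ∂_2 = (9 − 6) − 0 = 3, and there is no ∂_2, so H_1 ≅ Z^3.

(K is a triangulation of a wedge of 3 circles.)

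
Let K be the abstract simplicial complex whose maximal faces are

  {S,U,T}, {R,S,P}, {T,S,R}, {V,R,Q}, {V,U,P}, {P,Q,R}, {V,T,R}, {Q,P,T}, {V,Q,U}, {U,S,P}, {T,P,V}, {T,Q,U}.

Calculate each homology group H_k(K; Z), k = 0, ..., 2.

H_0 ≅ Z,  H_1 ≅ Z_2,  H_2 = 0.

Take the total order P < Q < R < S < T < U < V on the vertex set. Then K (dimension 2) consists of the simplices:

  0-simplices (7): P, Q, R, S, T, U, V
  1-simplices (18): PQ, PR, PS, PT, PU, PV, QR, QT, QU, QV, RS, RT, RV, ST, SU, TU, TV, UV
  2-simplices (12): PQR, PQT, PRS, PSU, PTV, PUV, QRV, QTU, QUV, RST, RTV, STU

Hence C_0 ≅ Z^7, C_1 ≅ Z^18, C_2 ≅ Z^12.

∂_1: C_1 → C_0 is given by ∂[p,q] = [q] − [p]. For instance
  ∂RV = V − R.
This gives a 7×18 integer matrix of rank 6; reducing to Smith normal form yields diagonal entries (1,1,1,1,1,1).

∂_2: C_2 → C_1 maps a triangle to the signed sum of its edges. For instance
  ∂QUV = UV − QV + QU,
  ∂RST = ST − RT + RS.
The resulting 18×12 matrix has rank 12, and its Smith normal form has invariant factors (1,1,1,1,1,1,1,1,1,1,1,2).

Computing H_k = (kernel of ∂_k) / (image of ∂_{k+1}):

  H_0: rank C_0 − rank ∂_1 = 7 − 6 = 1, and the invariant factors of ∂_1 are all 1, so H_0 ≅ Z.
  H_1: rank ker ∂_1 − rank ∂_2 = (18 − 6) − 12 = 0, and ∂_2 has invariant factor 2 > 1, so H_1 ≅ Z_2.
  H_2: rank ker ∂_2 − rank ∂_3 = (12 − 12) − 0 = 0, and there is no ∂_3, so H_2 ≅ 0.

As a check, the Euler characteristic is 7 − 18 + 12 = 1, which agrees with 1 − 0 + 0 = 1.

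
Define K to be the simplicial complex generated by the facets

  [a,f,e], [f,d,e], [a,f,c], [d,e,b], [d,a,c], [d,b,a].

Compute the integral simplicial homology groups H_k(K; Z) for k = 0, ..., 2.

H_0 = Z,  H_1 = Z,  H_2 = 0.

Take the total order a < b < c < d < e < f on the vertex set. Then K (dimension 2) consists of the simplices:

  0-simplices (6): a, b, c, d, e, f
  1-simplices (12): ab, ac, ad, ae, af, bd, be, cd, cf, de, df, ef
  2-simplices (6): abd, acd, acf, aef, bde, def

Hence C_0 ≅ Z^6, C_1 ≅ Z^12, C_2 ≅ Z^6.

Boundary ∂_1: C_1 → C_0 sends each edge [p,q] (with p < q) to q − p.
The resulting 6×12 matrix has rank 5, and its Smith normal form has invariant factors (1,1,1,1,1).

∂_2: C_2 → C_1 maps a triangle to the signed sum of its edges. For instance
  ∂bde = de − be + bd,
  ∂aef = ef − af + ae.
The 12×6 boundary matrix has rank 6 and Smith normal form diag(1,1,1,1,1,1).

From H_k ≅ ker(∂_k) / im(∂_{k+1}) we obtain:

  H_0: rank C_0 − rank ∂_1 = 6 − 5 = 1, and the invariant factors of ∂_1 are all 1, so H_0 ≅ Z.
  H_1: rank ker ∂_1 − rank ∂_2 = (12 − 5) − 6 = 1, and the invariant factors of ∂_2 are all 1, so H_1 ≅ Z.
  H_2: rank ker ∂_2 − rank ∂_3 = (6 − 6) − 0 = 0, and there is no ∂_3, so H_2 ≅ 0.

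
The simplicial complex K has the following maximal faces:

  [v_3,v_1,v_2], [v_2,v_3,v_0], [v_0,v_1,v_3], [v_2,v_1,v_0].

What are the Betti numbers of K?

b_0 = 1, b_1 = 0, b_2 = 1.

Order the vertices as v_0 < v_1 < v_2 < v_3. Listing each simplex with vertices in this order, K has dimension 2 with simplices:

  0-simplices (4): [v_0], [v_1], [v_2], [v_3]
  1-simplices (6): [v_0,v_1], [v_0,v_2], [v_0,v_3], [v_1,v_2], [v_1,v_3], [v_2,v_3]
  2-simplices (4): [v_0,v_1,v_2], [v_0,v_1,v_3], [v_0,v_2,v_3], [v_1,v_2,v_3]

so the chain groups are C_0 ≅ Z^4, C_1 ≅ Z^6, C_2 ≅ Z^4.

Boundary ∂_1: C_1 → C_0 maps an edge to its endpoints' difference, ∂[p,q] = q − p.
The resulting 4×6 matrix has rank 3, and its Smith normal form has invariant factors (1,1,1).

∂_2: C_2 → C_1 acts by ∂[p,q,r] = [q,r] − [p,r] + [p,q]. For instance
  ∂[v_0,v_1,v_2] = [v_1,v_2] − [v_0,v_2] + [v_0,v_1],
  ∂[v_0,v_2,v_3] = [v_2,v_3] − [v_0,v_3] + [v_0,v_2].
The resulting 6×4 matrix has rank 3, and its Smith normal form has invariant factors (1,1,1).

Computing H_k = (kernel of ∂_k) / (image of ∂_{k+1}):

  H_0: rank C_0 − rank ∂_1 = 4 − 3 = 1, and the invariant factors of ∂_1 are all 1, so H_0 = Z.
  H_1: rank ker ∂_1 − rank ∂_2 = (6 − 3) − 3 = 0, and the invariant factors of ∂_2 are all 1, so H_1 = 0.
  H_2: rank ker ∂_2 − rank ∂_3 = (4 − 3) − 0 = 1, and there is no ∂_3, so H_2 = Z.

(K is a triangulation of the 2-sphere S^2.)

Hence the Betti numbers are b_0 = 1, b_1 = 0, b_2 = 1.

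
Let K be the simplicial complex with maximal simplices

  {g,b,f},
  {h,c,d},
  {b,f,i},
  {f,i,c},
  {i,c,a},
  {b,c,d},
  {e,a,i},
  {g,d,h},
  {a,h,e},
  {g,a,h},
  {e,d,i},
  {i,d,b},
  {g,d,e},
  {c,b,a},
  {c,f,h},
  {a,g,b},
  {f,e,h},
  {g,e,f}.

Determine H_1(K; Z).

Fix the vertex order a < b < c < d < e < f < g < h < i and write every simplex with vertices in increasing order. Then dim K = 2 and the simplices of K are:

  0-simplices (9): a, b, c, d, e, f, g, h, i
  1-simplices (27): ab, ac, ae, ag, ah, ai, bc, bd, bf, bg, bi, cd, cf, ch, ci, de, dg, dh, di, ef, eg, eh, ei, fg, fh, fi, gh
  2-simplices (18): abc, abg, aci, aeh, aei, agh, bcd, bdi, bfg, bfi, cdh, cfh, cfi, deg, dei, dgh, efg, efh

Hence C_0 ≅ Z^9, C_1 ≅ Z^27, C_2 ≅ Z^18.

∂_1: C_1 → C_0 is given by ∂[p,q] = [q] − [p].
As a 9×27 matrix over Z this has rank 8, with invariant factors (1,1,1,1,1,1,1,1).

The boundary map ∂_2: C_2 → C_1 maps a triangle to the signed sum of its edges. For instance
  ∂bdi = di − bi + bd,
  ∂abg = bg − ag + ab.
As a 27×18 matrix over Z this has rank 18, with invariant factors (1,1,1,1,1,1,1,1,1,1,1,1,1,1,1,1,1,2).

Now H_k = ker ∂_k / im ∂_{k+1}, so:

  H_1: rank ker ∂_1 − rank ∂_2 = (27 − 8) − 18 = 1, and ∂_2 has invariant factor 2 > 1, so H_1 = Z × Z/2.

H_1 = Z × Z/2.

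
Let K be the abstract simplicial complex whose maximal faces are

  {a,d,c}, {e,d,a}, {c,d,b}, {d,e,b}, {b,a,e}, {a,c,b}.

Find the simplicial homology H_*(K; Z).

H_0 = Z,  H_1 = 0,  H_2 = Z.

K has 5 vertices, 9 edges, 6 triangles.
rank ∂_0 = 0, rank ∂_1 = 4 ⇒ b_0 = 5 − 0 − 4 = 1; all invariant factors of ∂_1 are 1 so no torsion. So H_0 = Z.
rank ∂_1 = 4, rank ∂_2 = 5 ⇒ b_1 = 9 − 4 − 5 = 0; all invariant factors of ∂_2 are 1 so no torsion. So H_1 = 0.
rank ∂_2 = 5, rank ∂_3 = 0 ⇒ b_2 = 6 − 5 − 0 = 1. So H_2 = Z.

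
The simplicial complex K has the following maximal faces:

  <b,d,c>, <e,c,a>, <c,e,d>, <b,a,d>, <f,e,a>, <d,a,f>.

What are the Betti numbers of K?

Take the total order a < b < c < d < e < f on the vertex set. Then K (dimension 2) consists of the simplices:

  0-simplices (6): a, b, c, d, e, f
  1-simplices (12): ab, ac, ad, ae, af, bc, bd, cd, ce, de, df, ef
  2-simplices (6): abd, ace, adf, aef, bcd, cde

giving chain groups C_0 ≅ Z^6, C_1 ≅ Z^12, C_2 ≅ Z^6.

Boundary ∂_1: C_1 → C_0 is given by ∂[p,q] = [q] − [p]. For instance
  ∂ac = c − a.
The resulting 6×12 matrix has rank 5, and its Smith normal form has invariant factors (1,1,1,1,1).

∂_2: C_2 → C_1 acts by ∂[p,q,r] = [q,r] − [p,r] + [p,q]. For instance
  ∂abd = bd − ad + ab,
  ∂cde = de − ce + cd.
The 12×6 boundary matrix has rank 6 and Smith normal form diag(1,1,1,1,1,1).

From H_k ≅ ker(∂_k) / im(∂_{k+1}) we obtain:

  H_0: rank C_0 − rank ∂_1 = 6 − 5 = 1, and the invariant factors of ∂_1 are all 1, so H_0 ≅ Z.
  H_1: rank ker ∂_1 − rank ∂_2 = (12 − 5) − 6 = 1, and the invariant factors of ∂_2 are all 1, so H_1 ≅ Z.
  H_2: rank ker ∂_2 − rank ∂_3 = (6 − 6) − 0 = 0, and there is no ∂_3, so H_2 ≅ 0.

Hence the Betti numbers are b_0 = 1, b_1 = 1, b_2 = 0.

b_0 = 1, b_1 = 1, b_2 = 0.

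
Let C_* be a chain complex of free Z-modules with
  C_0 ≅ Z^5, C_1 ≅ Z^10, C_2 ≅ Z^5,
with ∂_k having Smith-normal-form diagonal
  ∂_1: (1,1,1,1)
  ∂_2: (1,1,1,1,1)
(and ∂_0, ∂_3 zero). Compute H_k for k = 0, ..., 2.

H_0 = Z,  H_1 = Z,  H_2 = 0.

H_0: b_0 = 5 − 0 − 4 = 1; torsion from ∂_1 factors > 1: none. So H_0 = Z.
H_1: b_1 = 10 − 4 − 5 = 1; torsion from ∂_2 factors > 1: none. So H_1 = Z.
H_2: b_2 = 5 − 5 − 0 = 0; torsion from ∂_3 factors > 1: none. So H_2 = 0.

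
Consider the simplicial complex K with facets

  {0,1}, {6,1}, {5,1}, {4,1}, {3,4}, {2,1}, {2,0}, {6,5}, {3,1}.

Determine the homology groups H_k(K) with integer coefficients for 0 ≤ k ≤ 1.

H_0 = Z,  H_1 = Z^3.

Order the vertices as 0 < 1 < 2 < 3 < 4 < 5 < 6. Listing each simplex with vertices in this order, K has dimension 1 with simplices:

  0-simplices (7): [0], [1], [2], [3], [4], [5], [6]
  1-simplices (9): [0,1], [0,2], [1,2], [1,3], [1,4], [1,5], [1,6], [3,4], [5,6]

Hence C_0 ≅ Z^7, C_1 ≅ Z^9.

The boundary map ∂_1: C_1 → C_0 is given by ∂[p,q] = [q] − [p].
The resulting 7×9 matrix has rank 6, and its Smith normal form has invariant factors (1,1,1,1,1,1).

Now H_k = ker ∂_k / im ∂_{k+1}, so:

  H_0: rank C_0 − rank ∂_1 = 7 − 6 = 1, and the invariant factors of ∂_1 are all 1, so H_0 ≅ Z.
  H_1: rank ker ∂_1 − rank ∂_2 = (9 − 6) − 0 = 3, and there is no ∂_2, so H_1 ≅ Z^3.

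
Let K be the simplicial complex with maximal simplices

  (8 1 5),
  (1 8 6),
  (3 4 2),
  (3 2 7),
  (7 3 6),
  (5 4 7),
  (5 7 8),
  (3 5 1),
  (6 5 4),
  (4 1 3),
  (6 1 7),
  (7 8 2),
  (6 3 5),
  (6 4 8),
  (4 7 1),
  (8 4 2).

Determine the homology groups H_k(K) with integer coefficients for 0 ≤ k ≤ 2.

Order the vertices as 1 < 2 < 3 < 4 < 5 < 6 < 7 < 8. Listing each simplex with vertices in this order, K has dimension 2 with simplices:

  0-simplices (8): [1], [2], [3], [4], [5], [6], [7], [8]
  1-simplices (24): (24 of them)
  2-simplices (16): [1,3,4], [1,3,5], [1,4,7], [1,5,8], [1,6,7], [1,6,8], [2,3,4], [2,3,7], [2,4,8], [2,7,8], [3,5,6], [3,6,7], [4,5,6], [4,5,7], [4,6,8], [5,7,8]

Hence C_0 ≅ Z^8, C_1 ≅ Z^24, C_2 ≅ Z^16.

The boundary map ∂_1: C_1 → C_0 sends each edge [p,q] (with p < q) to q − p. For instance
  ∂[1,5] = [5] − [1].
The resulting 8×24 matrix has rank 7, and its Smith normal form has invariant factors (1,1,1,1,1,1,1).

The boundary map ∂_2: C_2 → C_1 acts by ∂[p,q,r] = [q,r] − [p,r] + [p,q]. For instance
  ∂[2,4,8] = [4,8] − [2,8] + [2,4],
  ∂[2,3,4] = [3,4] − [2,4] + [2,3].
As a 24×16 matrix over Z this has rank 15, with invariant factors (1,1,1,1,1,1,1,1,1,1,1,1,1,1,1).

Reading off H_k = ker ∂_k / im ∂_{k+1}:

  H_0: rank C_0 − rank ∂_1 = 8 − 7 = 1, and the invariant factors of ∂_1 are all 1, so H_0 = Z.
  H_1: rank ker ∂_1 − rank ∂_2 = (24 − 7) − 15 = 2, and the invariant factors of ∂_2 are all 1, so H_1 = Z^2.
  H_2: rank ker ∂_2 − rank ∂_3 = (16 − 15) − 0 = 1, and there is no ∂_3, so H_2 = Z.

H_0 = Z,  H_1 = Z^2,  H_2 = Z.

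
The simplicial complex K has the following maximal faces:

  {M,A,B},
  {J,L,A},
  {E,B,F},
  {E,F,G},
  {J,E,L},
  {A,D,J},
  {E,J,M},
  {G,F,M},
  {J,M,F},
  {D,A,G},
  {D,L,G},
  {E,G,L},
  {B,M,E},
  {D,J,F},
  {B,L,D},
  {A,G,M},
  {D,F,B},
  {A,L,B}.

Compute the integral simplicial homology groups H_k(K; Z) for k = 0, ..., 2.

H_0 ≅ Z,  H_1 ≅ Z × Z/2,  H_2 = 0.

Order the vertices as A < B < D < E < F < G < J < L < M. Listing each simplex with vertices in this order, K has dimension 2 with simplices:

  0-simplices (9): A, B, D, E, F, G, J, L, M
  1-simplices (27): AB, AD, AG, AJ, AL, AM, BD, BE, BF, BL, BM, DF, DG, DJ, DL, EF, EG, EJ, EL, EM, FG, FJ, FM, GL, GM, JL, JM
  2-simplices (18): ABL, ABM, ADG, ADJ, AGM, AJL, BDF, BDL, BEF, BEM, DFJ, DGL, EFG, EGL, EJL, EJM, FGM, FJM

Hence C_0 ≅ Z^9, C_1 ≅ Z^27, C_2 ≅ Z^18.

∂_1: C_1 → C_0 maps an edge to its endpoints' difference, ∂[p,q] = q − p.
As a 9×27 matrix over Z this has rank 8, with invariant factors (1,1,1,1,1,1,1,1).

∂_2: C_2 → C_1 sends each 2-simplex [p,q,r] to [q,r] − [p,r] + [p,q]. For instance
  ∂AGM = GM − AM + AG,
  ∂BDL = DL − BL + BD.
This gives a 27×18 integer matrix of rank 18; reducing to Smith normal form yields diagonal entries (1,1,1,1,1,1,1,1,1,1,1,1,1,1,1,1,1,2).

Reading off H_k = ker ∂_k / im ∂_{k+1}:

  H_0: rank C_0 − rank ∂_1 = 9 − 8 = 1, and the invariant factors of ∂_1 are all 1, so H_0 ≅ Z.
  H_1: rank ker ∂_1 − rank ∂_2 = (27 − 8) − 18 = 1, and ∂_2 has invariant factor 2 > 1, so H_1 ≅ Z × Z/2.
  H_2: rank ker ∂_2 − rank ∂_3 = (18 − 18) − 0 = 0, and there is no ∂_3, so H_2 ≅ 0.

(K is a triangulation of the Klein bottle.)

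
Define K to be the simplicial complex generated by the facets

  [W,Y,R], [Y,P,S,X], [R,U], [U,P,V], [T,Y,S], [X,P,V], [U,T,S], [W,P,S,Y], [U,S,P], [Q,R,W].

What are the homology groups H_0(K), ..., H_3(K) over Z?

H_0 ≅ Z,  H_1 ≅ Z,  H_2 = 0,  H_3 = 0.

We work with the vertex ordering P < Q < R < S < T < U < V < W < X < Y. The simplices of K, each written with vertices in increasing order, are:

  0-simplices (10): P, Q, R, S, T, U, V, W, X, Y
  1-simplices (22): PS, PU, PV, PW, PX, PY, QR, QW, RU, RW, RY, ST, SU, SW, SX, SY, TU, TY, UV, VX, WY, XY
  2-simplices (14): PSU, PSW, PSX, PSY, PUV, PVX, PWY, PXY, QRW, RWY, STU, STY, SWY, SXY
  3-simplices (2): PSWY, PSXY

Hence C_0 ≅ Z^10, C_1 ≅ Z^22, C_2 ≅ Z^14, C_3 ≅ Z^2.

∂_1: C_1 → C_0 sends each edge [p,q] (with p < q) to q − p. For instance
  ∂SW = W − S.
The resulting 10×22 matrix has rank 9, and its Smith normal form has invariant factors (1,1,1,1,1,1,1,1,1).

Boundary ∂_2: C_2 → C_1 maps a triangle to the signed sum of its edges. For instance
  ∂PUV = UV − PV + PU,
  ∂STU = TU − SU + ST.
As a 22×14 matrix over Z this has rank 12, with invariant factors (1,1,1,1,1,1,1,1,1,1,1,1).

The boundary map ∂_3: C_3 → C_2 sends each 3-simplex σ to the alternating sum Σ_i (−1)^i (σ with its i-th vertex removed). For instance
  ∂PSXY = SXY − PXY + PSY − PSX,
  ∂PSWY = SWY − PWY + PSY − PSW.
The 14×2 boundary matrix has rank 2 and Smith normal form diag(1,1).

From H_k ≅ ker(∂_k) / im(∂_{k+1}) we obtain:

  H_0: rank C_0 − rank ∂_1 = 10 − 9 = 1, and the invariant factors of ∂_1 are all 1, so H_0 = Z.
  H_1: rank ker ∂_1 − rank ∂_2 = (22 − 9) − 12 = 1, and the invariant factors of ∂_2 are all 1, so H_1 = Z.
  H_2: rank ker ∂_2 − rank ∂_3 = (14 − 12) − 2 = 0, and the invariant factors of ∂_3 are all 1, so H_2 = 0.
  H_3: rank ker ∂_3 − rank ∂_4 = (2 − 2) − 0 = 0, and there is no ∂_4, so H_3 = 0.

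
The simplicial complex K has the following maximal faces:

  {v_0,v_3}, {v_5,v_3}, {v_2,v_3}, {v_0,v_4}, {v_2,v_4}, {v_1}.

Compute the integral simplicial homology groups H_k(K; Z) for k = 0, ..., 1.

Fix the vertex order v_0 < v_1 < v_2 < v_3 < v_4 < v_5 and write every simplex with vertices in increasing order. Then dim K = 1 and the simplices of K are:

  0-simplices (6): [v_0], [v_1], [v_2], [v_3], [v_4], [v_5]
  1-simplices (5): [v_0,v_3], [v_0,v_4], [v_2,v_3], [v_2,v_4], [v_3,v_5]

so the chain groups are C_0 ≅ Z^6, C_1 ≅ Z^5.

∂_1: C_1 → C_0 maps an edge to its endpoints' difference, ∂[p,q] = q − p. For instance
  ∂[v_2,v_4] = [v_4] − [v_2].
The 6×5 boundary matrix has rank 4 and Smith normal form diag(1,1,1,1).

Now H_k = ker ∂_k / im ∂_{k+1}, so:

  H_0: rank C_0 − rank ∂_1 = 6 − 4 = 2, and the invariant factors of ∂_1 are all 1, so H_0 ≅ Z^2.
  H_1: rank ker ∂_1 − rank ∂_2 = (5 − 4) − 0 = 1, and there is no ∂_2, so H_1 ≅ Z.

H_0 ≅ Z^2,  H_1 ≅ Z.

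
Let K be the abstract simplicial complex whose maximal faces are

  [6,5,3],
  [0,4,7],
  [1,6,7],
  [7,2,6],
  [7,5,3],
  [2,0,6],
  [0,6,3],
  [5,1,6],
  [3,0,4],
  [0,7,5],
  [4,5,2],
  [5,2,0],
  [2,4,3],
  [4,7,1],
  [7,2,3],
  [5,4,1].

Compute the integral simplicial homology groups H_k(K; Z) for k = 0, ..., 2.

We work with the vertex ordering 0 < 1 < 2 < 3 < 4 < 5 < 6 < 7. The simplices of K, each written with vertices in increasing order, are:

  0-simplices (8): [0], [1], [2], [3], [4], [5], [6], [7]
  1-simplices (24): (24 of them)
  2-simplices (16): [0,2,5], [0,2,6], [0,3,4], [0,3,6], [0,4,7], [0,5,7], [1,4,5], [1,4,7], [1,5,6], [1,6,7], [2,3,4], [2,3,7], [2,4,5], [2,6,7], [3,5,6], [3,5,7]

Hence C_0 ≅ Z^8, C_1 ≅ Z^24, C_2 ≅ Z^16.

The boundary map ∂_1: C_1 → C_0 sends each edge [p,q] (with p < q) to q − p. For instance
  ∂[0,2] = [2] − [0].
This gives a 8×24 integer matrix of rank 7; reducing to Smith normal form yields diagonal entries (1,1,1,1,1,1,1).

Boundary ∂_2: C_2 → C_1 sends each 2-simplex [p,q,r] to [q,r] − [p,r] + [p,q]. For instance
  ∂[2,6,7] = [6,7] − [2,7] + [2,6],
  ∂[1,4,7] = [4,7] − [1,7] + [1,4].
The 24×16 boundary matrix has rank 15 and Smith normal form diag(1,1,1,1,1,1,1,1,1,1,1,1,1,1,1).

From H_k ≅ ker(∂_k) / im(∂_{k+1}) we obtain:

  H_0: rank C_0 − rank ∂_1 = 8 − 7 = 1, and the invariant factors of ∂_1 are all 1, so H_0 ≅ Z.
  H_1: rank ker ∂_1 − rank ∂_2 = (24 − 7) − 15 = 2, and the invariant factors of ∂_2 are all 1, so H_1 ≅ Z^2.
  H_2: rank ker ∂_2 − rank ∂_3 = (16 − 15) − 0 = 1, and there is no ∂_3, so H_2 ≅ Z.

As a check, the Euler characteristic is 8 − 24 + 16 = 0, which agrees with 1 − 2 + 1 = 0.

H_0 = Z,  H_1 = Z^2,  H_2 = Z.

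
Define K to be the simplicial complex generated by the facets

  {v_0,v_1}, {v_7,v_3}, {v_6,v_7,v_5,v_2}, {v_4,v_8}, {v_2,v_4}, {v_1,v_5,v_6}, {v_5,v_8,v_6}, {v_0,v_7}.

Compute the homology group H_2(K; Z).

K has 9 vertices, 15 edges, 6 triangles, 1 3-simplex.
rank ∂_2 = 5, rank ∂_3 = 1 ⇒ b_2 = 6 − 5 − 1 = 0; all invariant factors of ∂_3 are 1 so no torsion. So H_2 = 0.

H_2 ≅ 0.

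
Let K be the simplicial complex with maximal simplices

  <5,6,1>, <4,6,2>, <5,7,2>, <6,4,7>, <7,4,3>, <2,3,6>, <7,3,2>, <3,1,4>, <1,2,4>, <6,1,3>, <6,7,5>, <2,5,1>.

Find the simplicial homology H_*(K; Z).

H_0 = Z,  H_1 = Z/2,  H_2 = 0.

Fix the vertex order 1 < 2 < 3 < 4 < 5 < 6 < 7 and write every simplex with vertices in increasing order. Then dim K = 2 and the simplices of K are:

  0-simplices (7): [1], [2], [3], [4], [5], [6], [7]
  1-simplices (18): [1,2], [1,3], [1,4], [1,5], [1,6], [2,3], [2,4], [2,5], [2,6], [2,7], [3,4], [3,6], [3,7], [4,6], [4,7], [5,6], [5,7], [6,7]
  2-simplices (12): [1,2,4], [1,2,5], [1,3,4], [1,3,6], [1,5,6], [2,3,6], [2,3,7], [2,4,6], [2,5,7], [3,4,7], [4,6,7], [5,6,7]

Hence C_0 ≅ Z^7, C_1 ≅ Z^18, C_2 ≅ Z^12.

∂_1: C_1 → C_0 is given by ∂[p,q] = [q] − [p].
The resulting 7×18 matrix has rank 6, and its Smith normal form has invariant factors (1,1,1,1,1,1).

The boundary map ∂_2: C_2 → C_1 acts by ∂[p,q,r] = [q,r] − [p,r] + [p,q]. For instance
  ∂[1,3,6] = [3,6] − [1,6] + [1,3],
  ∂[1,5,6] = [5,6] − [1,6] + [1,5].
As a 18×12 matrix over Z this has rank 12, with invariant factors (1,1,1,1,1,1,1,1,1,1,1,2).

Now H_k = ker ∂_k / im ∂_{k+1}, so:

  H_0: rank C_0 − rank ∂_1 = 7 − 6 = 1, and the invariant factors of ∂_1 are all 1, so H_0 = Z.
  H_1: rank ker ∂_1 − rank ∂_2 = (18 − 6) − 12 = 0, and ∂_2 has invariant factor 2 > 1, so H_1 = Z/2.
  H_2: rank ker ∂_2 − rank ∂_3 = (12 − 12) − 0 = 0, and there is no ∂_3, so H_2 = 0.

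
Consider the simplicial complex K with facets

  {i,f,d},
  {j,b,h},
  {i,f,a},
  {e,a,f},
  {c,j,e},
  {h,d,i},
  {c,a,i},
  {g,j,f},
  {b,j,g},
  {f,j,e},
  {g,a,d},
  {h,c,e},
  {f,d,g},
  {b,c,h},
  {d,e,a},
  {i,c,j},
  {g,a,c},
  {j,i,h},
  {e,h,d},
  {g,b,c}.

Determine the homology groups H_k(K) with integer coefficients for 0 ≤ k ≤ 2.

Take the total order a < b < c < d < e < f < g < h < i < j on the vertex set. Then K (dimension 2) consists of the simplices:

  0-simplices (10): a, b, c, d, e, f, g, h, i, j
  1-simplices (30): ac, ad, ae, af, ag, ai, bc, bg, bh, bj, ce, cg, ch, ci, cj, de, df, dg, dh, di, ef, eh, ej, fg, fi, fj, gj, hi, hj, ij
  2-simplices (20): acg, aci, ade, adg, aef, afi, bcg, bch, bgj, bhj, ceh, cej, cij, deh, dfg, dfi, dhi, efj, fgj, hij

giving chain groups C_0 ≅ Z^10, C_1 ≅ Z^30, C_2 ≅ Z^20.

Boundary ∂_1: C_1 → C_0 maps an edge to its endpoints' difference, ∂[p,q] = q − p. For instance
  ∂ce = e − c.
This gives a 10×30 integer matrix of rank 9; reducing to Smith normal form yields diagonal entries (1,1,1,1,1,1,1,1,1).

Boundary ∂_2: C_2 → C_1 sends each 2-simplex [p,q,r] to [q,r] − [p,r] + [p,q]. For instance
  ∂efj = fj − ej + ef,
  ∂dhi = hi − di + dh.
The 30×20 boundary matrix has rank 20 and Smith normal form diag(1,1,1,1,1,1,1,1,1,1,1,1,1,1,1,1,1,1,1,2).

Reading off H_k = ker ∂_k / im ∂_{k+1}:

  H_0: rank C_0 − rank ∂_1 = 10 − 9 = 1, and the invariant factors of ∂_1 are all 1, so H_0 ≅ Z.
  H_1: rank ker ∂_1 − rank ∂_2 = (30 − 9) − 20 = 1, and ∂_2 has invariant factor 2 > 1, so H_1 ≅ Z ⊕ Z/2Z.
  H_2: rank ker ∂_2 − rank ∂_3 = (20 − 20) − 0 = 0, and there is no ∂_3, so H_2 ≅ 0.

As a check, the Euler characteristic is 10 − 30 + 20 = 0, which agrees with 1 − 1 + 0 = 0.

H_0 ≅ Z,  H_1 ≅ Z ⊕ Z/2Z,  H_2 = 0.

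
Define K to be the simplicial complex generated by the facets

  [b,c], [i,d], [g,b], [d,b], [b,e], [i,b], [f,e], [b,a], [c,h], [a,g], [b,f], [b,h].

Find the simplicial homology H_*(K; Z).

Fix the vertex order a < b < c < d < e < f < g < h < i and write every simplex with vertices in increasing order. Then dim K = 1 and the simplices of K are:

  0-simplices (9): a, b, c, d, e, f, g, h, i
  1-simplices (12): ab, ag, bc, bd, be, bf, bg, bh, bi, ch, di, ef

giving chain groups C_0 ≅ Z^9, C_1 ≅ Z^12.

∂_1: C_1 → C_0 maps an edge to its endpoints' difference, ∂[p,q] = q − p. For instance
  ∂di = i − d.
As a 9×12 matrix over Z this has rank 8, with invariant factors (1,1,1,1,1,1,1,1).

Now H_k = ker ∂_k / im ∂_{k+1}, so:

  H_0: rank C_0 − rank ∂_1 = 9 − 8 = 1, and the invariant factors of ∂_1 are all 1, so H_0 ≅ Z.
  H_1: rank ker ∂_1 − rank ∂_2 = (12 − 8) − 0 = 4, and there is no ∂_2, so H_1 ≅ Z^4.

(K is a triangulation of a wedge of 4 circles.)

H_0 = Z,  H_1 = Z^4.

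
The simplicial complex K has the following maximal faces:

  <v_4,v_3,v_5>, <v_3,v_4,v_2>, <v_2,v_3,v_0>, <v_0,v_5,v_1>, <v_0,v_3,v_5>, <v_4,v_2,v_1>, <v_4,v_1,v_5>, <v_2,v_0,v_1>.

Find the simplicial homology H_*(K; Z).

Order the vertices as v_0 < v_1 < v_2 < v_3 < v_4 < v_5. Listing each simplex with vertices in this order, K has dimension 2 with simplices:

  0-simplices (6): [v_0], [v_1], [v_2], [v_3], [v_4], [v_5]
  1-simplices (12): [v_0,v_1], [v_0,v_2], [v_0,v_3], [v_0,v_5], [v_1,v_2], [v_1,v_4], [v_1,v_5], [v_2,v_3], [v_2,v_4], [v_3,v_4], [v_3,v_5], [v_4,v_5]
  2-simplices (8): [v_0,v_1,v_2], [v_0,v_1,v_5], [v_0,v_2,v_3], [v_0,v_3,v_5], [v_1,v_2,v_4], [v_1,v_4,v_5], [v_2,v_3,v_4], [v_3,v_4,v_5]

so the chain groups are C_0 ≅ Z^6, C_1 ≅ Z^12, C_2 ≅ Z^8.

The boundary map ∂_1: C_1 → C_0 maps an edge to its endpoints' difference, ∂[p,q] = q − p. For instance
  ∂[v_4,v_5] = [v_5] − [v_4].
The 6×12 boundary matrix has rank 5 and Smith normal form diag(1,1,1,1,1).

∂_2: C_2 → C_1 maps a triangle to the signed sum of its edges. For instance
  ∂[v_1,v_2,v_4] = [v_2,v_4] − [v_1,v_4] + [v_1,v_2],
  ∂[v_0,v_1,v_5] = [v_1,v_5] − [v_0,v_5] + [v_0,v_1].
The 12×8 boundary matrix has rank 7 and Smith normal form diag(1,1,1,1,1,1,1).

Reading off H_k = ker ∂_k / im ∂_{k+1}:

  H_0: rank C_0 − rank ∂_1 = 6 − 5 = 1, and the invariant factors of ∂_1 are all 1, so H_0 ≅ Z.
  H_1: rank ker ∂_1 − rank ∂_2 = (12 − 5) − 7 = 0, and the invariant factors of ∂_2 are all 1, so H_1 ≅ 0.
  H_2: rank ker ∂_2 − rank ∂_3 = (8 − 7) − 0 = 1, and there is no ∂_3, so H_2 ≅ Z.

As a check, the Euler characteristic is 6 − 12 + 8 = 2, which agrees with 1 − 0 + 1 = 2.
(K is a triangulation of the 2-sphere S^2.)

H_0 ≅ Z,  H_1 = 0,  H_2 ≅ Z.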